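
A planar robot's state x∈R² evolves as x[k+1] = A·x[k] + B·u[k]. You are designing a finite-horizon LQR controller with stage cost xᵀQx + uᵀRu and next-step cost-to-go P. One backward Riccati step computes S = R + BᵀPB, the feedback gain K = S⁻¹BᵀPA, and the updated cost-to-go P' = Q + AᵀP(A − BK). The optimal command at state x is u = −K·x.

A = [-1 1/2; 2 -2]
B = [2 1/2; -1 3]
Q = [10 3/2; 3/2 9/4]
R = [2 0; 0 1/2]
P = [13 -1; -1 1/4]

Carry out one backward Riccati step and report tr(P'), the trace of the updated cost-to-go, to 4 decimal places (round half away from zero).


BᵀP = [27.0000 -2.2500; 3.5000 0.2500]
S = R + BᵀPB = [2 0; 0 1/2] + [56.2500 6.7500; 6.7500 2.5000] = [58.2500 6.7500; 6.7500 3.0000]
BᵀPA = [-31.5000 18.0000; -3.0000 1.2500]
K = S⁻¹·BᵀPA = [-0.5747 0.3527; 0.2932 -0.3769]
A−BK = [0.0029 -0.0169; 0.5457 -0.5167]
AᵀP(A−BK) = [0.7750 -0.5210; -0.5210 0.3728]
P' = Q + AᵀP(A−BK) = [10.7750 0.9790; 0.9790 2.6228]
tr(P') = 13.3978

13.3978


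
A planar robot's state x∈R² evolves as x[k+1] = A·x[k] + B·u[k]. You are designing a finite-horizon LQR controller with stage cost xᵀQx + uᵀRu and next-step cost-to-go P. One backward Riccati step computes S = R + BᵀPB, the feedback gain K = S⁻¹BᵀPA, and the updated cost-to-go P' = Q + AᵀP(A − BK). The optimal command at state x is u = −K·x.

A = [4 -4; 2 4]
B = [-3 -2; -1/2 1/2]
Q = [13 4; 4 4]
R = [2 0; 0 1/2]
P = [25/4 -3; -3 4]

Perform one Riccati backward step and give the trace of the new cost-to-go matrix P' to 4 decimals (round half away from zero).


BᵀP = [-17.2500 7.0000; -14.0000 8.0000]
S = R + BᵀPB = [2 0; 0 1/2] + [48.2500 38.0000; 38.0000 32.0000] = [50.2500 38.0000; 38.0000 32.5000]
BᵀPA = [-55.0000 97.0000; -40.0000 88.0000]
K = S⁻¹·BᵀPA = [-1.4144 -1.0126; 0.4230 3.8916]
A−BK = [0.6028 0.7455; 1.0813 1.5479]
AᵀP(A−BK) = [7.1276 7.9736; 7.9736 15.7568]
P' = Q + AᵀP(A−BK) = [20.1276 11.9736; 11.9736 19.7568]
tr(P') = 39.8843

39.8843


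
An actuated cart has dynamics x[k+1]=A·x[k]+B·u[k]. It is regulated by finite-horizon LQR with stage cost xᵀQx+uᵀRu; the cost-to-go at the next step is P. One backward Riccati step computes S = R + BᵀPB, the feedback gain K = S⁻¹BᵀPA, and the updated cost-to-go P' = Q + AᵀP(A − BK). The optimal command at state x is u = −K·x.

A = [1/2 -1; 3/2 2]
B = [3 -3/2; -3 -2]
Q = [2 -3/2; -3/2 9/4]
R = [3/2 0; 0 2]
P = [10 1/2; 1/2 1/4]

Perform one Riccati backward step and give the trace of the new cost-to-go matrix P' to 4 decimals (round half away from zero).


4.9729

BᵀP = [28.5000 0.7500; -16.0000 -1.2500]
S = R + BᵀPB = [3/2 0; 0 2] + [83.2500 -44.2500; -44.2500 26.5000] = [84.7500 -44.2500; -44.2500 28.5000]
BᵀPA = [15.3750 -27.0000; -9.8750 13.5000]
K = S⁻¹·BᵀPA = [0.0027 -0.3764; -0.3424 -0.1107]
A−BK = [-0.0215 -0.0369; 0.8233 0.6494]
AᵀP(A−BK) = [0.3908 0.1937; 0.1937 0.3321]
P' = Q + AᵀP(A−BK) = [2.3908 -1.3063; -1.3063 2.5821]
tr(P') = 4.9729


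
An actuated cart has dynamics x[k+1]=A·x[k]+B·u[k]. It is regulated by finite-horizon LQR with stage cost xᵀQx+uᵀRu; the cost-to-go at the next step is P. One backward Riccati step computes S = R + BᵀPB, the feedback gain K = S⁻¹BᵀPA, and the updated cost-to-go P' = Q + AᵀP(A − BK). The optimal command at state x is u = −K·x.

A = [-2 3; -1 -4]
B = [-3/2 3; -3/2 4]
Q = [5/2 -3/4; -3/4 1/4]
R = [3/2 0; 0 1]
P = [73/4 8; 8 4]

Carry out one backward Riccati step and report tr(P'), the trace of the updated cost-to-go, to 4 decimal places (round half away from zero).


15.4079

BᵀP = [-39.3750 -18.0000; 86.7500 40.0000]
S = R + BᵀPB = [3/2 0; 0 1] + [86.0625 -190.1250; -190.1250 420.2500] = [87.5625 -190.1250; -190.1250 421.2500]
BᵀPA = [96.7500 -46.1250; -213.5000 100.2500]
K = S⁻¹·BᵀPA = [0.2225 -0.5014; -0.4064 0.0117]
A−BK = [-0.4470 2.2129; 0.9594 -4.7988]
AᵀP(A−BK) = [0.7061 -2.4953; -2.4953 11.9517]
P' = Q + AᵀP(A−BK) = [3.2061 -3.2453; -3.2453 12.2017]
tr(P') = 15.4079


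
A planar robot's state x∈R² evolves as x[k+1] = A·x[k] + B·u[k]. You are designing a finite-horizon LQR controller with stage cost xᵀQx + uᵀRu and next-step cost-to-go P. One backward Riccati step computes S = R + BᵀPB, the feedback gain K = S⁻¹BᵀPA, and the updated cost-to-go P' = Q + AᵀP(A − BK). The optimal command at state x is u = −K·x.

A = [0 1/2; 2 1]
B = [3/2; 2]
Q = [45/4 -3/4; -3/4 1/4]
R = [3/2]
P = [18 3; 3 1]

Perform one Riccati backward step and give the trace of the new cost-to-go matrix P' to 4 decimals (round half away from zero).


13.0938

BᵀP = [33.0000 6.5000]
S = R + BᵀPB = [3/2] + [62.5000] = [64.0000]
BᵀPA = [13.0000 23.0000]
K = S⁻¹·BᵀPA = [0.2031 0.3594]
A−BK = [-0.3047 -0.0391; 1.5938 0.2813]
AᵀP(A−BK) = [1.3594 0.3281; 0.3281 0.2344]
P' = Q + AᵀP(A−BK) = [12.6094 -0.4219; -0.4219 0.4844]
tr(P') = 13.0938


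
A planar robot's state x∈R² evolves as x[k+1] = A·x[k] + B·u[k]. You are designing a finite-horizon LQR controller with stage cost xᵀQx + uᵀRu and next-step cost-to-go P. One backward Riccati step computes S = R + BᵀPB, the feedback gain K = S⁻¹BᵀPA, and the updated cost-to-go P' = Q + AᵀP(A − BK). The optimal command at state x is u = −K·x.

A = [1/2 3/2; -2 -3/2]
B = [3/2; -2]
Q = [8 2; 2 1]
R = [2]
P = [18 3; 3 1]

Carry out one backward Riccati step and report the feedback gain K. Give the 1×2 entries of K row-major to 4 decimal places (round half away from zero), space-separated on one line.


0.1930 0.9737

BᵀP = [21.0000 2.5000]
S = R + BᵀPB = [2] + [26.5000] = [28.5000]
BᵀPA = [5.5000 27.7500]
K = S⁻¹·BᵀPA = [0.1930 0.9737]
A−BK = [0.2105 0.0395; -1.6140 0.4474]
AᵀP(A−BK) = [1.4386 -0.1053; -0.1053 2.2303]
P' = Q + AᵀP(A−BK) = [9.4386 1.8947; 1.8947 3.2303]
tr(P') = 12.6689


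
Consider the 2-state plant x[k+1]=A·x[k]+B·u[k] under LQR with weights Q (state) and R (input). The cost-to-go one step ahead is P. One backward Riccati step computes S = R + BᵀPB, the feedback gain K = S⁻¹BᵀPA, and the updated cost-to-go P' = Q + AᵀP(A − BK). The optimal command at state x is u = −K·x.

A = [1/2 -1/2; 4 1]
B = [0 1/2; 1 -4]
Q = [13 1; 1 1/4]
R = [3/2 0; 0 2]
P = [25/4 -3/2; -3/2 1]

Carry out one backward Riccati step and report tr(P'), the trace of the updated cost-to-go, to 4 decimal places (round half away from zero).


17.1291

BᵀP = [-1.5000 1.0000; 9.1250 -4.7500]
S = R + BᵀPB = [3/2 0; 0 2] + [1.0000 -4.7500; -4.7500 23.5625] = [2.5000 -4.7500; -4.7500 25.5625]
BᵀPA = [3.2500 1.7500; -14.4375 -9.3125]
K = S⁻¹·BᵀPA = [0.3507 0.0121; -0.4996 -0.3621]
A−BK = [0.7498 -0.3190; 1.6508 -0.4603]
AᵀP(A−BK) = [3.2094 -0.5790; -0.5790 0.6697]
P' = Q + AᵀP(A−BK) = [16.2094 0.4210; 0.4210 0.9197]
tr(P') = 17.1291


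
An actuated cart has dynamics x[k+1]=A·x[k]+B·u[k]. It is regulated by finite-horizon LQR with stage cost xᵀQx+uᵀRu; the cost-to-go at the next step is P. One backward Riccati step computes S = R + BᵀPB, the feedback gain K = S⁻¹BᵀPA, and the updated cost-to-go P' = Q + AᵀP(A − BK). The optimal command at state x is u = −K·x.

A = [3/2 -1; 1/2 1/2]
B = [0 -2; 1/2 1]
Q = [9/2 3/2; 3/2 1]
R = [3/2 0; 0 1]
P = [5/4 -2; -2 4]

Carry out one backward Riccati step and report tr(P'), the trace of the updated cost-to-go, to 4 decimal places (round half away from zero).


BᵀP = [-1.0000 2.0000; -4.5000 8.0000]
S = R + BᵀPB = [3/2 0; 0 1] + [1.0000 4.0000; 4.0000 17.0000] = [2.5000 4.0000; 4.0000 18.0000]
BᵀPA = [-0.5000 2.0000; -2.7500 8.5000]
K = S⁻¹·BᵀPA = [0.0690 0.0690; -0.1681 0.4569]
A−BK = [1.1638 -0.0862; 0.6336 0.0086]
AᵀP(A−BK) = [0.3847 -0.0841; -0.0841 0.2284]
P' = Q + AᵀP(A−BK) = [4.8847 1.4159; 1.4159 1.2284]
tr(P') = 6.1131

6.1131


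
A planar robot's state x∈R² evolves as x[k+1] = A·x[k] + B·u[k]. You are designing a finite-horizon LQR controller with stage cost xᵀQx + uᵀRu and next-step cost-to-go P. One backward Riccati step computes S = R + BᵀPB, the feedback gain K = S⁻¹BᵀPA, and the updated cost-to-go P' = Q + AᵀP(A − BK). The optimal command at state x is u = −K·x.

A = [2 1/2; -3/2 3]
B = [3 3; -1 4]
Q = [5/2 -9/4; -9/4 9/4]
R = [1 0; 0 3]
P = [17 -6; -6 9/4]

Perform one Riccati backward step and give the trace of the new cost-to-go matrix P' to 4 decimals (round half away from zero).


6.0442

BᵀP = [57.0000 -20.2500; 27.0000 -9.0000]
S = R + BᵀPB = [1 0; 0 3] + [191.2500 90.0000; 90.0000 45.0000] = [192.2500 90.0000; 90.0000 48.0000]
BᵀPA = [144.3750 -32.2500; 67.5000 -13.5000]
K = S⁻¹·BᵀPA = [0.7580 -0.2952; -0.0150 0.2723]
A−BK = [-0.2291 0.5688; -0.6822 1.6157]
AᵀP(A−BK) = [0.6391 -0.3821; -0.3821 0.6551]
P' = Q + AᵀP(A−BK) = [3.1391 -2.6321; -2.6321 2.9051]
tr(P') = 6.0442


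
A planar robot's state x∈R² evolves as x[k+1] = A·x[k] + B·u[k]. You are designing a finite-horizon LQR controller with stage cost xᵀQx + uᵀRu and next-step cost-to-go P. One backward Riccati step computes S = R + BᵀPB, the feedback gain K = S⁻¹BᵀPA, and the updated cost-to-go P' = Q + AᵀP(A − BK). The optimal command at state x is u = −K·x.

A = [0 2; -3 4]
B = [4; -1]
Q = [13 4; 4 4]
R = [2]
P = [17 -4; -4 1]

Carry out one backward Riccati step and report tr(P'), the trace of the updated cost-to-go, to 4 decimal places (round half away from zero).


18.7134

BᵀP = [72.0000 -17.0000]
S = R + BᵀPB = [2] + [305.0000] = [307.0000]
BᵀPA = [51.0000 76.0000]
K = S⁻¹·BᵀPA = [0.1661 0.2476]
A−BK = [-0.6645 1.0098; -2.8339 4.2476]
AᵀP(A−BK) = [0.5277 -0.6254; -0.6254 1.1857]
P' = Q + AᵀP(A−BK) = [13.5277 3.3746; 3.3746 5.1857]
tr(P') = 18.7134


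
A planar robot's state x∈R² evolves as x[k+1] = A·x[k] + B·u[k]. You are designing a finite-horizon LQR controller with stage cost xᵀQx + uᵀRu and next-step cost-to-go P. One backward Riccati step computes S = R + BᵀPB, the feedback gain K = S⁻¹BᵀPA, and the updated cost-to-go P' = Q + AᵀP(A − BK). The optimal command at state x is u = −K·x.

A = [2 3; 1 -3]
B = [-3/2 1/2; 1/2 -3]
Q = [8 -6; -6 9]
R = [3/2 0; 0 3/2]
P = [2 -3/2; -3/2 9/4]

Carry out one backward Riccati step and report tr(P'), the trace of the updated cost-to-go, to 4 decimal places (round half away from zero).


BᵀP = [-3.7500 3.3750; 5.5000 -7.5000]
S = R + BᵀPB = [3/2 0; 0 3/2] + [7.3125 -12.0000; -12.0000 25.2500] = [8.8125 -12.0000; -12.0000 26.7500]
BᵀPA = [-4.1250 -21.3750; 3.5000 39.0000]
K = S⁻¹·BᵀPA = [-0.7450 -1.1313; -0.2034 0.9504]
A−BK = [0.9842 0.8278; 0.7624 0.4170]
AᵀP(A−BK) = [1.8886 1.7568; 1.7568 4.0010]
P' = Q + AᵀP(A−BK) = [9.8886 -4.2432; -4.2432 13.0010]
tr(P') = 22.8896

22.8896


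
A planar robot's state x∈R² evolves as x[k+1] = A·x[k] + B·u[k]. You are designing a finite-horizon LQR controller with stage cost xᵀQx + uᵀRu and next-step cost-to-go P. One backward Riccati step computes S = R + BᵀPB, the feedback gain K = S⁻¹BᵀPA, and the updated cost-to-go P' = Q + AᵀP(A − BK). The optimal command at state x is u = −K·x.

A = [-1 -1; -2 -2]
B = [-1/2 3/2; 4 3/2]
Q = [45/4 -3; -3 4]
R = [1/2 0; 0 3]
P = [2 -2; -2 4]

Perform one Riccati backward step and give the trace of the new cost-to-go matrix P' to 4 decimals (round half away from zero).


16.8336

BᵀP = [-9.0000 17.0000; 0.0000 3.0000]
S = R + BᵀPB = [1/2 0; 0 3] + [72.5000 12.0000; 12.0000 4.5000] = [73.0000 12.0000; 12.0000 7.5000]
BᵀPA = [-25.0000 -25.0000; -6.0000 -6.0000]
K = S⁻¹·BᵀPA = [-0.2862 -0.2862; -0.3420 -0.3420]
A−BK = [-0.6301 -0.6301; -0.3420 -0.3420]
AᵀP(A−BK) = [0.7918 0.7918; 0.7918 0.7918]
P' = Q + AᵀP(A−BK) = [12.0418 -2.2082; -2.2082 4.7918]
tr(P') = 16.8336


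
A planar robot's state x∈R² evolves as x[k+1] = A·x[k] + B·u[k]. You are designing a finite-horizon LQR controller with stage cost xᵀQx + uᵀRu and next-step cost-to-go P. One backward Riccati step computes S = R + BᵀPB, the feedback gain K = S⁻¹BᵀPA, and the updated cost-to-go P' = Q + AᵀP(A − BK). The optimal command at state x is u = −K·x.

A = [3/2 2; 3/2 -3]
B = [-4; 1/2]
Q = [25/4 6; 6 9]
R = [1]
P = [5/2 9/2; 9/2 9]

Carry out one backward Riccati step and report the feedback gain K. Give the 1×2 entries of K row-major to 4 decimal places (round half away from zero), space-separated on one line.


-1.2624 0.9901

BᵀP = [-7.7500 -13.5000]
S = R + BᵀPB = [1] + [24.2500] = [25.2500]
BᵀPA = [-31.8750 25.0000]
K = S⁻¹·BᵀPA = [-1.2624 0.9901]
A−BK = [-3.5495 5.9604; 2.1312 -3.4950]
AᵀP(A−BK) = [5.8868 -8.1906; -8.1906 12.2475]
P' = Q + AᵀP(A−BK) = [12.1368 -2.1906; -2.1906 21.2475]
tr(P') = 33.3843


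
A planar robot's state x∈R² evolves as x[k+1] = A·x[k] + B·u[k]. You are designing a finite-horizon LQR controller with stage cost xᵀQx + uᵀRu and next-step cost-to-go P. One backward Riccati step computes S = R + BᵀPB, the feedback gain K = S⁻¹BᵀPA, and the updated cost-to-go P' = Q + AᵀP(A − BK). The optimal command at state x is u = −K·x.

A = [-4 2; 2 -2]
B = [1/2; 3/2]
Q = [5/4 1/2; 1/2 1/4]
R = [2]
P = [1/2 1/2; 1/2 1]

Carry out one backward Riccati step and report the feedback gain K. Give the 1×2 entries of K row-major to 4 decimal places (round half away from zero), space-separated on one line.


BᵀP = [1.0000 1.7500]
S = R + BᵀPB = [2] + [3.1250] = [5.1250]
BᵀPA = [-0.5000 -1.5000]
K = S⁻¹·BᵀPA = [-0.0976 -0.2927]
A−BK = [-3.9512 2.1463; 2.1463 -1.5610]
AᵀP(A−BK) = [3.9512 -2.1463; -2.1463 1.5610]
P' = Q + AᵀP(A−BK) = [5.2012 -1.6463; -1.6463 1.8110]
tr(P') = 7.0122

-0.0976 -0.2927


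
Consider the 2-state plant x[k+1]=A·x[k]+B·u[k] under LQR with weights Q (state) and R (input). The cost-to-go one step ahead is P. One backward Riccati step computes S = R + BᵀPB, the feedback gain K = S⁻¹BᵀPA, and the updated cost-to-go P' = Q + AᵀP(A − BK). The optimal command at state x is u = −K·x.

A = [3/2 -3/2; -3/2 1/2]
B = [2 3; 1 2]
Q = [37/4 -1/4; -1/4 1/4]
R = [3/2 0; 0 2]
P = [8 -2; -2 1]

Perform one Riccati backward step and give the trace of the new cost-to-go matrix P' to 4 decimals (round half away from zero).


BᵀP = [14.0000 -3.0000; 20.0000 -4.0000]
S = R + BᵀPB = [3/2 0; 0 2] + [25.0000 36.0000; 36.0000 52.0000] = [26.5000 36.0000; 36.0000 54.0000]
BᵀPA = [25.5000 -22.5000; 36.0000 -32.0000]
K = S⁻¹·BᵀPA = [0.6000 -0.4667; 0.2667 -0.2815]
A−BK = [-0.5000 0.2778; -2.6333 1.5296]
AᵀP(A−BK) = [4.3500 -2.7167; -2.7167 1.7426]
P' = Q + AᵀP(A−BK) = [13.6000 -2.9667; -2.9667 1.9926]
tr(P') = 15.5926

15.5926


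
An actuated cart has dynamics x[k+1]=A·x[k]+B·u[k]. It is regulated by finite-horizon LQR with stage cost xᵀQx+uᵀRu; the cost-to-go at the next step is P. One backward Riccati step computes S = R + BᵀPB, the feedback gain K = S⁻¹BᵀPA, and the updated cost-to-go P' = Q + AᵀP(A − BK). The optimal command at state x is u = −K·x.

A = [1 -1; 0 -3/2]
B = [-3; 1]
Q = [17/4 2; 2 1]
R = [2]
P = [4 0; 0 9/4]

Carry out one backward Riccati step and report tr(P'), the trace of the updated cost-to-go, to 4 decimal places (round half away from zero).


BᵀP = [-12.0000 2.2500]
S = R + BᵀPB = [2] + [38.2500] = [40.2500]
BᵀPA = [-12.0000 8.6250]
K = S⁻¹·BᵀPA = [-0.2981 0.2143]
A−BK = [0.1056 -0.3571; 0.2981 -1.7143]
AᵀP(A−BK) = [0.4224 -1.4286; -1.4286 7.2143]
P' = Q + AᵀP(A−BK) = [4.6724 0.5714; 0.5714 8.2143]
tr(P') = 12.8866

12.8866


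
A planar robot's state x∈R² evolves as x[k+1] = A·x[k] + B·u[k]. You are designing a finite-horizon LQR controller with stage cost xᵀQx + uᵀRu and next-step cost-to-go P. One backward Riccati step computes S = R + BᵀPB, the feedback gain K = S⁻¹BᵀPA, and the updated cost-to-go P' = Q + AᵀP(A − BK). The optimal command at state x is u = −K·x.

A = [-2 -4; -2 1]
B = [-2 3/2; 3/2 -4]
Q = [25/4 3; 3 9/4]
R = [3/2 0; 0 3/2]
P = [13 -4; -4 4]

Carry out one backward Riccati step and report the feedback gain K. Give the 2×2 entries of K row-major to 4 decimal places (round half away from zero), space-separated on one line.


1.5217 2.0984 0.9195 0.3799

BᵀP = [-32.0000 14.0000; 35.5000 -22.0000]
S = R + BᵀPB = [3/2 0; 0 3/2] + [85.0000 -104.0000; -104.0000 141.2500] = [86.5000 -104.0000; -104.0000 142.7500]
BᵀPA = [36.0000 142.0000; -27.0000 -164.0000]
K = S⁻¹·BᵀPA = [1.5217 2.0984; 0.9195 0.3799]
A−BK = [-0.3359 -0.3731; -0.6047 -0.6279]
AᵀP(A−BK) = [6.0455 6.7153; 6.7153 8.3339]
P' = Q + AᵀP(A−BK) = [12.2955 9.7153; 9.7153 10.5839]
tr(P') = 22.8794


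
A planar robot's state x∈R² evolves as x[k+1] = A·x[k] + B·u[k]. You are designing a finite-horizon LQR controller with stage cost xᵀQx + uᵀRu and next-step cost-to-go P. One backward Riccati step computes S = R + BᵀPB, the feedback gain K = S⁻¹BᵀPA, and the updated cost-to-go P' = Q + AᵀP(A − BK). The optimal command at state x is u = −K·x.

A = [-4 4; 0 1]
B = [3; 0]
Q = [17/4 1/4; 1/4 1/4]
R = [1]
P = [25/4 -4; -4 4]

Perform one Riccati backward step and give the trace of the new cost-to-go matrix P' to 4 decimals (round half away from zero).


BᵀP = [18.7500 -12.0000]
S = R + BᵀPB = [1] + [56.2500] = [57.2500]
BᵀPA = [-75.0000 63.0000]
K = S⁻¹·BᵀPA = [-1.3100 1.1004]
A−BK = [-0.0699 0.6987; 0.0000 1.0000]
AᵀP(A−BK) = [1.7467 -1.4672; -1.4672 2.6725]
P' = Q + AᵀP(A−BK) = [5.9967 -1.2172; -1.2172 2.9225]
tr(P') = 8.9192

8.9192


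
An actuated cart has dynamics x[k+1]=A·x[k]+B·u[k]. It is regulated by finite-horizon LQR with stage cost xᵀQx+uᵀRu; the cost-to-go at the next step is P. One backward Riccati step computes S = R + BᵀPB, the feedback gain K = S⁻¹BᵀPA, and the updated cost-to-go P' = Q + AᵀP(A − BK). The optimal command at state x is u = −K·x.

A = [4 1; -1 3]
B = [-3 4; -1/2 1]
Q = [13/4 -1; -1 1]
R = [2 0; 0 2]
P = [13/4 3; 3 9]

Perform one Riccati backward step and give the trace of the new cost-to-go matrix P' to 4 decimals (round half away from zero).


47.8036

BᵀP = [-11.2500 -13.5000; 16.0000 21.0000]
S = R + BᵀPB = [2 0; 0 2] + [40.5000 -58.5000; -58.5000 85.0000] = [42.5000 -58.5000; -58.5000 87.0000]
BᵀPA = [-31.5000 -51.7500; 43.0000 79.0000]
K = S⁻¹·BᵀPA = [-0.8174 0.4332; -0.0554 1.1994]
A−BK = [1.7693 -2.4977; -1.3533 2.0173]
AᵀP(A−BK) = [13.6331 -18.9255; -18.9255 29.9205]
P' = Q + AᵀP(A−BK) = [16.8831 -19.9255; -19.9255 30.9205]
tr(P') = 47.8036


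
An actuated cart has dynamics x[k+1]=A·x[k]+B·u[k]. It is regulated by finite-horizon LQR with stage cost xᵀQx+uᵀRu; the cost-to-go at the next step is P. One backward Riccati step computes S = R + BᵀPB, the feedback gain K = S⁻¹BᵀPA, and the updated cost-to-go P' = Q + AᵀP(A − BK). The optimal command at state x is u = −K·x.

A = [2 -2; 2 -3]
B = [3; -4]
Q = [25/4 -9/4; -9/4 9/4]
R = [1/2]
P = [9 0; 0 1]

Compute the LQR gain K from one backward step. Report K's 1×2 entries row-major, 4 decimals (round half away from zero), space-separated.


0.4718 -0.4308

BᵀP = [27.0000 -4.0000]
S = R + BᵀPB = [1/2] + [97.0000] = [97.5000]
BᵀPA = [46.0000 -42.0000]
K = S⁻¹·BᵀPA = [0.4718 -0.4308]
A−BK = [0.5846 -0.7077; 3.8872 -4.7231]
AᵀP(A−BK) = [18.2974 -22.1846; -22.1846 26.9077]
P' = Q + AᵀP(A−BK) = [24.5474 -24.4346; -24.4346 29.1577]
tr(P') = 53.7051


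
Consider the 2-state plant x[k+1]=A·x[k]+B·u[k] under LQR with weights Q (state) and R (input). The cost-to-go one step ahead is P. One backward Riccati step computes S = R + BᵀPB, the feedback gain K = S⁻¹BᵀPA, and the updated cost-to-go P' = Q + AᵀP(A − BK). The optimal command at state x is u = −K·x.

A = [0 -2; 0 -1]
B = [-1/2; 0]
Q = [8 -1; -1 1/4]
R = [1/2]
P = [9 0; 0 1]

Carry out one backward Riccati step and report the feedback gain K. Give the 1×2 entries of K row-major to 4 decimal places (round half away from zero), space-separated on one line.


BᵀP = [-4.5000 0.0000]
S = R + BᵀPB = [1/2] + [2.2500] = [2.7500]
BᵀPA = [0.0000 9.0000]
K = S⁻¹·BᵀPA = [0.0000 3.2727]
A−BK = [0.0000 -0.3636; 0.0000 -1.0000]
AᵀP(A−BK) = [0.0000 0.0000; 0.0000 7.5455]
P' = Q + AᵀP(A−BK) = [8.0000 -1.0000; -1.0000 7.7955]
tr(P') = 15.7955

0.0000 3.2727


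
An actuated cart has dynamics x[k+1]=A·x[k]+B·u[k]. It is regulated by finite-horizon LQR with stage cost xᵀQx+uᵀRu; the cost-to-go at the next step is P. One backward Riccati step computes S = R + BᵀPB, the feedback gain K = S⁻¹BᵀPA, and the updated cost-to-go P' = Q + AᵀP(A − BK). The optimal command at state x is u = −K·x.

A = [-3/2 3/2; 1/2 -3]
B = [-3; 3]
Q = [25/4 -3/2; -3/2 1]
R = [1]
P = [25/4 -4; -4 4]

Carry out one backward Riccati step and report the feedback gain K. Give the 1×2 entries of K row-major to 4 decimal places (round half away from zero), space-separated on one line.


BᵀP = [-30.7500 24.0000]
S = R + BᵀPB = [1] + [164.2500] = [165.2500]
BᵀPA = [58.1250 -118.1250]
K = S⁻¹·BᵀPA = [0.3517 -0.7148]
A−BK = [-0.4448 -0.6445; -0.5552 -0.8555]
AᵀP(A−BK) = [0.6176 0.4868; 0.4868 1.6237]
P' = Q + AᵀP(A−BK) = [6.8676 -1.0132; -1.0132 2.6237]
tr(P') = 9.4913

0.3517 -0.7148


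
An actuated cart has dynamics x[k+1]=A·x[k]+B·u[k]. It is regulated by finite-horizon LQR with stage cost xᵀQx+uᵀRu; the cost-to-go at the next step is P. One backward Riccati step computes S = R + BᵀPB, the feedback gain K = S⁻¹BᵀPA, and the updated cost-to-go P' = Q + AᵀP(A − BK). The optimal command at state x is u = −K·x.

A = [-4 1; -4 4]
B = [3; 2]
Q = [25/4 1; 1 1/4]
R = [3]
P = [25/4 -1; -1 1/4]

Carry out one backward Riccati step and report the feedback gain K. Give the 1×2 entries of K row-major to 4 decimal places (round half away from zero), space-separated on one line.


BᵀP = [16.7500 -2.5000]
S = R + BᵀPB = [3] + [45.2500] = [48.2500]
BᵀPA = [-57.0000 6.7500]
K = S⁻¹·BᵀPA = [-1.1813 0.1399]
A−BK = [-0.4560 0.5803; -1.6373 3.7202]
AᵀP(A−BK) = [4.6632 -1.0259; -1.0259 1.3057]
P' = Q + AᵀP(A−BK) = [10.9132 -0.0259; -0.0259 1.5557]
tr(P') = 12.4689

-1.1813 0.1399


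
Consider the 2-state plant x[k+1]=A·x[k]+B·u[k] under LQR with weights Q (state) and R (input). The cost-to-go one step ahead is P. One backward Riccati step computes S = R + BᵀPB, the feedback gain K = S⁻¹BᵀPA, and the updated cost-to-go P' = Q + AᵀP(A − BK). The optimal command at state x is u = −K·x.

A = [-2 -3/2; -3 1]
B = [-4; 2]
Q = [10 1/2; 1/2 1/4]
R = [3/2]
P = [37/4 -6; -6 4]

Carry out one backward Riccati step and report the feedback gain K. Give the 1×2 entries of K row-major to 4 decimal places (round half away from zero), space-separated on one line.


BᵀP = [-49.0000 32.0000]
S = R + BᵀPB = [3/2] + [260.0000] = [261.5000]
BᵀPA = [2.0000 105.5000]
K = S⁻¹·BᵀPA = [0.0076 0.4034]
A−BK = [-1.9694 0.1138; -3.0153 0.1931]
AᵀP(A−BK) = [0.9847 -0.0569; -0.0569 0.2494]
P' = Q + AᵀP(A−BK) = [10.9847 0.4431; 0.4431 0.4994]
tr(P') = 11.4841

0.0076 0.4034


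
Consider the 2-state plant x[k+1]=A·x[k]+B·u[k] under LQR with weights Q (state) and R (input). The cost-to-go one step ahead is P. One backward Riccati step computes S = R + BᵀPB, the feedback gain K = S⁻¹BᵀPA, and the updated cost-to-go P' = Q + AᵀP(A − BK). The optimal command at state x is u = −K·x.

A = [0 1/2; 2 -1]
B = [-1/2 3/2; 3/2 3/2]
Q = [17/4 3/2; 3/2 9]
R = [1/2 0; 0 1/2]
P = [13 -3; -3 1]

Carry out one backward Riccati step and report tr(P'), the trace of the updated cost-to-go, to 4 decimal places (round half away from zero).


13.9080

BᵀP = [-11.0000 3.0000; 15.0000 -3.0000]
S = R + BᵀPB = [1/2 0; 0 1/2] + [10.0000 -12.0000; -12.0000 18.0000] = [10.5000 -12.0000; -12.0000 18.5000]
BᵀPA = [6.0000 -8.5000; -6.0000 10.5000]
K = S⁻¹·BᵀPA = [0.7761 -0.6219; 0.1791 0.1642]
A−BK = [0.1194 -0.0572; 0.5672 -0.3134]
AᵀP(A−BK) = [0.4179 -0.2836; -0.2836 0.2400]
P' = Q + AᵀP(A−BK) = [4.6679 1.2164; 1.2164 9.2400]
tr(P') = 13.9080


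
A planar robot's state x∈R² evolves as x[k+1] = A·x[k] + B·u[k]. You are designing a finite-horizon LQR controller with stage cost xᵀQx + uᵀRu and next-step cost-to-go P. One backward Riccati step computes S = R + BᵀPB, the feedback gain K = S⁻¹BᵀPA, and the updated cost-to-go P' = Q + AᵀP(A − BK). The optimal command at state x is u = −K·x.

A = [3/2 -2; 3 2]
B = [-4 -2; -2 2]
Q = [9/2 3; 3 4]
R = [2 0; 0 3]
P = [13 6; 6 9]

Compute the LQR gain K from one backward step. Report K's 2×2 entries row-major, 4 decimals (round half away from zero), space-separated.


BᵀP = [-64.0000 -42.0000; -14.0000 6.0000]
S = R + BᵀPB = [2 0; 0 3] + [340.0000 44.0000; 44.0000 40.0000] = [342.0000 44.0000; 44.0000 43.0000]
BᵀPA = [-222.0000 44.0000; -3.0000 40.0000]
K = S⁻¹·BᵀPA = [-0.7372 0.0103; 0.6846 0.9197]
A−BK = [-0.0796 -0.1193; 0.1565 0.1814]
AᵀP(A−BK) = [2.6461 2.0537; 2.0537 2.7590]
P' = Q + AᵀP(A−BK) = [7.1461 5.0537; 5.0537 6.7590]
tr(P') = 13.9051

-0.7372 0.0103 0.6846 0.9197


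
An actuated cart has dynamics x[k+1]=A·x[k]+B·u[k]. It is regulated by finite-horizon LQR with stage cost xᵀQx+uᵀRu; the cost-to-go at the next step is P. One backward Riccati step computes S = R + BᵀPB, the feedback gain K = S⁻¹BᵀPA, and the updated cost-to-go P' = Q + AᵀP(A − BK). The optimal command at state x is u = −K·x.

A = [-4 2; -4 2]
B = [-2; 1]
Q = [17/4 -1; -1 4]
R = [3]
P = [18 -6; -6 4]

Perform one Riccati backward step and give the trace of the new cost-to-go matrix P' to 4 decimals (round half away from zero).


76.9879

BᵀP = [-42.0000 16.0000]
S = R + BᵀPB = [3] + [100.0000] = [103.0000]
BᵀPA = [104.0000 -52.0000]
K = S⁻¹·BᵀPA = [1.0097 -0.5049]
A−BK = [-1.9806 0.9903; -5.0097 2.5049]
AᵀP(A−BK) = [54.9903 -27.4951; -27.4951 13.7476]
P' = Q + AᵀP(A−BK) = [59.2403 -28.4951; -28.4951 17.7476]
tr(P') = 76.9879


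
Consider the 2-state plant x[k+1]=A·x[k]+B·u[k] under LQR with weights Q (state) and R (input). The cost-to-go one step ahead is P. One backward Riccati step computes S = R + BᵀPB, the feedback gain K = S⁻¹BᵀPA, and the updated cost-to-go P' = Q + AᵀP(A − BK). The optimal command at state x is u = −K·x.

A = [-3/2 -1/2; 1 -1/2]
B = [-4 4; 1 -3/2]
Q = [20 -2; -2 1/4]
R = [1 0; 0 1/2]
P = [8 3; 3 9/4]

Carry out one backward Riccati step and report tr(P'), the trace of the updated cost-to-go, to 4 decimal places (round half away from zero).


21.1045

BᵀP = [-29.0000 -9.7500; 27.5000 8.6250]
S = R + BᵀPB = [1 0; 0 1/2] + [106.2500 -101.3750; -101.3750 97.0625] = [107.2500 -101.3750; -101.3750 97.5625]
BᵀPA = [33.7500 19.3750; -32.6250 -18.0625]
K = S⁻¹·BᵀPA = [-0.0783 0.3170; -0.4158 0.1443]
A−BK = [-0.1502 0.1910; 0.4546 -0.6006]
AᵀP(A−BK) = [0.3284 -0.3676; -0.3676 0.5261]
P' = Q + AᵀP(A−BK) = [20.3284 -2.3676; -2.3676 0.7761]
tr(P') = 21.1045


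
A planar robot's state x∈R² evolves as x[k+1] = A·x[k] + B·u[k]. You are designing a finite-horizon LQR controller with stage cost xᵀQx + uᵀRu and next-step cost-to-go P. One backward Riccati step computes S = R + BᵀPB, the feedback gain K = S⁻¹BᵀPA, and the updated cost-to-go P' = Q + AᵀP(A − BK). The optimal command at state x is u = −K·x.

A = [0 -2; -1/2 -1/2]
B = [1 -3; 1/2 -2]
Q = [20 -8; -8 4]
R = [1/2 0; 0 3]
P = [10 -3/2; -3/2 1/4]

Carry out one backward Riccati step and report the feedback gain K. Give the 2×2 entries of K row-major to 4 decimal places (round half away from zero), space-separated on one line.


0.0353 -0.8431 -0.0147 0.4069

BᵀP = [9.2500 -1.3750; -27.0000 4.0000]
S = R + BᵀPB = [1/2 0; 0 3] + [8.5625 -25.0000; -25.0000 73.0000] = [9.0625 -25.0000; -25.0000 76.0000]
BᵀPA = [0.6875 -17.8125; -2.0000 52.0000]
K = S⁻¹·BᵀPA = [0.0353 -0.8431; -0.0147 0.4069]
A−BK = [-0.0794 0.0637; -0.5471 0.7353]
AᵀP(A−BK) = [0.0088 -0.0441; -0.0441 0.8873]
P' = Q + AᵀP(A−BK) = [20.0088 -8.0441; -8.0441 4.8873]
tr(P') = 24.8961


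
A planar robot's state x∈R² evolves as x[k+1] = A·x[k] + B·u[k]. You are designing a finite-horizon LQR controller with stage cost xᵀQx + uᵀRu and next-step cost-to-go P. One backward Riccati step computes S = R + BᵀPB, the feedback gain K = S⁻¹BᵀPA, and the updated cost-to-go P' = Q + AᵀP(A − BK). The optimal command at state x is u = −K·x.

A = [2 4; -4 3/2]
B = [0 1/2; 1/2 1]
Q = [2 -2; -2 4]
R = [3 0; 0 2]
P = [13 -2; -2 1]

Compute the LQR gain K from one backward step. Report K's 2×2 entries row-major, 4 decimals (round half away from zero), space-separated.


BᵀP = [-1.0000 0.5000; 4.5000 0.0000]
S = R + BᵀPB = [3 0; 0 2] + [0.2500 0.0000; 0.0000 2.2500] = [3.2500 0.0000; 0.0000 4.2500]
BᵀPA = [-4.0000 -3.2500; 9.0000 18.0000]
K = S⁻¹·BᵀPA = [-1.2308 -1.0000; 2.1176 4.2353]
A−BK = [0.9412 1.8824; -5.5023 -2.2353]
AᵀP(A−BK) = [76.0181 81.8824; 81.8824 106.7647]
P' = Q + AᵀP(A−BK) = [78.0181 79.8824; 79.8824 110.7647]
tr(P') = 188.7828

-1.2308 -1.0000 2.1176 4.2353


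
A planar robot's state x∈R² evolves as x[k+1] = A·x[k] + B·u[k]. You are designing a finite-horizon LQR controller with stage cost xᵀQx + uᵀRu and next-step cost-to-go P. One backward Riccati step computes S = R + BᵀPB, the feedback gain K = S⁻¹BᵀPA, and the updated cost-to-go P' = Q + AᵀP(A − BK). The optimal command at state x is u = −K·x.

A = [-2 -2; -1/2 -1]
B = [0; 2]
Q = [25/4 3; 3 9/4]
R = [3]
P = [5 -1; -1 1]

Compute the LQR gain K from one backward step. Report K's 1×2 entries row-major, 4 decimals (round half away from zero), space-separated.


0.4286 0.2857

BᵀP = [-2.0000 2.0000]
S = R + BᵀPB = [3] + [4.0000] = [7.0000]
BᵀPA = [3.0000 2.0000]
K = S⁻¹·BᵀPA = [0.4286 0.2857]
A−BK = [-2.0000 -2.0000; -1.3571 -1.5714]
AᵀP(A−BK) = [16.9643 16.6429; 16.6429 16.4286]
P' = Q + AᵀP(A−BK) = [23.2143 19.6429; 19.6429 18.6786]
tr(P') = 41.8929


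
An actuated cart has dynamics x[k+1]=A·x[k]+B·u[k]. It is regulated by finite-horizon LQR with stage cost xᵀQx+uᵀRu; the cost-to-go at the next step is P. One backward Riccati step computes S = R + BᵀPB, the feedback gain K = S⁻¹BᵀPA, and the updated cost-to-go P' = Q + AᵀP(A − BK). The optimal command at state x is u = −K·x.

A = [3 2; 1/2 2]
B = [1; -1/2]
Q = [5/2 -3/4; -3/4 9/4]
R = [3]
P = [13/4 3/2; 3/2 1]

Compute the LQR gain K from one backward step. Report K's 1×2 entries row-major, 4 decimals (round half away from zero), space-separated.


BᵀP = [2.5000 1.0000]
S = R + BᵀPB = [3] + [2.0000] = [5.0000]
BᵀPA = [8.0000 7.0000]
K = S⁻¹·BᵀPA = [1.6000 1.4000]
A−BK = [1.4000 0.6000; 1.3000 2.7000]
AᵀP(A−BK) = [21.2000 19.8000; 19.8000 19.2000]
P' = Q + AᵀP(A−BK) = [23.7000 19.0500; 19.0500 21.4500]
tr(P') = 45.1500

1.6000 1.4000


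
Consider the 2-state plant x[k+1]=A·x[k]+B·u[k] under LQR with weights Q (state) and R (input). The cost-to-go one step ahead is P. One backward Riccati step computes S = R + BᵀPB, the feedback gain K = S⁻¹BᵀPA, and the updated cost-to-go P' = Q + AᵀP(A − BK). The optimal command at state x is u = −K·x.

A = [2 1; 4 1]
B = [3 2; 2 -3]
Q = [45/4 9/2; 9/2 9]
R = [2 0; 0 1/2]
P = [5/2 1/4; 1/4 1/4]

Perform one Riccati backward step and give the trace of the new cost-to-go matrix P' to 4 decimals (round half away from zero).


BᵀP = [8.0000 1.2500; 4.2500 -0.2500]
S = R + BᵀPB = [2 0; 0 1/2] + [26.5000 12.2500; 12.2500 9.2500] = [28.5000 12.2500; 12.2500 9.7500]
BᵀPA = [21.0000 9.2500; 7.5000 4.0000]
K = S⁻¹·BᵀPA = [0.8831 0.3222; -0.3403 0.0054]
A−BK = [0.0313 0.0225; 1.2127 0.3716]
AᵀP(A−BK) = [2.0068 0.6924; 0.6924 0.2477]
P' = Q + AᵀP(A−BK) = [13.2568 5.1924; 5.1924 9.2477]
tr(P') = 22.5045

22.5045


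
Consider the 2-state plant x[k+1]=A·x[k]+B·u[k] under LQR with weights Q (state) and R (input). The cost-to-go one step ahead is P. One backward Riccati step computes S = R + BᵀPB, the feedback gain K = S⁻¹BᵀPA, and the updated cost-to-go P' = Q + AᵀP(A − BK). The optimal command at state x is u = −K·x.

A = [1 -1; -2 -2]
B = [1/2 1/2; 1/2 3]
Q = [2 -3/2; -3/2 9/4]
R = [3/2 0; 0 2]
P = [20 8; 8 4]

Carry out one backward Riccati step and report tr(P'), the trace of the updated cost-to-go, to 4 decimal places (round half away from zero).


9.5833

BᵀP = [14.0000 6.0000; 34.0000 16.0000]
S = R + BᵀPB = [3/2 0; 0 2] + [10.0000 25.0000; 25.0000 65.0000] = [11.5000 25.0000; 25.0000 67.0000]
BᵀPA = [2.0000 -26.0000; 2.0000 -66.0000]
K = S⁻¹·BᵀPA = [0.5773 -0.6323; -0.1856 -0.7491]
A−BK = [0.8041 -0.3093; -1.7320 0.5636]
AᵀP(A−BK) = [3.2165 -1.2371; -1.2371 2.1168]
P' = Q + AᵀP(A−BK) = [5.2165 -2.7371; -2.7371 4.3668]
tr(P') = 9.5833


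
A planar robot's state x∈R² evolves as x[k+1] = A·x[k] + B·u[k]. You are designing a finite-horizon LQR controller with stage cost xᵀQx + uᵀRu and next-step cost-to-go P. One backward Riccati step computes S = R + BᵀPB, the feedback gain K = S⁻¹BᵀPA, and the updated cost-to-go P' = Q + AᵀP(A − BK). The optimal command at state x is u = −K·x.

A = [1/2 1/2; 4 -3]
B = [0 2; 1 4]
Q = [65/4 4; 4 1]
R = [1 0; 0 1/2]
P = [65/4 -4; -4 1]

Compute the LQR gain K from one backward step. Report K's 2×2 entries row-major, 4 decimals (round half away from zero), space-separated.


BᵀP = [-4.0000 1.0000; 16.5000 -4.0000]
S = R + BᵀPB = [1 0; 0 1/2] + [1.0000 -4.0000; -4.0000 17.0000] = [2.0000 -4.0000; -4.0000 17.5000]
BᵀPA = [2.0000 -5.0000; -7.7500 20.2500]
K = S⁻¹·BᵀPA = [0.2105 -0.3421; -0.3947 1.0789]
A−BK = [1.2895 -1.6579; 5.3684 -6.9737]
AᵀP(A−BK) = [0.5822 -0.8914; -0.8914 1.5033]
P' = Q + AᵀP(A−BK) = [16.8322 3.1086; 3.1086 2.5033]
tr(P') = 19.3355

0.2105 -0.3421 -0.3947 1.0789


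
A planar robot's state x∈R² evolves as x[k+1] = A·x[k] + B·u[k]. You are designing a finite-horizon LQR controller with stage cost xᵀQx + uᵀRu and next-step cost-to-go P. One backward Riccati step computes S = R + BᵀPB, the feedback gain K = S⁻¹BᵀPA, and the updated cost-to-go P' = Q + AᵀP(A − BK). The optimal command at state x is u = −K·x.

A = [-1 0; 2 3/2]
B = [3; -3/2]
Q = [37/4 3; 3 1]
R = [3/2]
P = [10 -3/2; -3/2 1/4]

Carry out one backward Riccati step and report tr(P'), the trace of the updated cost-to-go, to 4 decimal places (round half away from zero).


10.5955

BᵀP = [32.2500 -4.8750]
S = R + BᵀPB = [3/2] + [104.0625] = [105.5625]
BᵀPA = [-42.0000 -7.3125]
K = S⁻¹·BᵀPA = [-0.3979 -0.0693]
A−BK = [0.1936 0.2078; 1.4032 1.3961]
AᵀP(A−BK) = [0.2895 0.0906; 0.0906 0.0560]
P' = Q + AᵀP(A−BK) = [9.5395 3.0906; 3.0906 1.0560]
tr(P') = 10.5955


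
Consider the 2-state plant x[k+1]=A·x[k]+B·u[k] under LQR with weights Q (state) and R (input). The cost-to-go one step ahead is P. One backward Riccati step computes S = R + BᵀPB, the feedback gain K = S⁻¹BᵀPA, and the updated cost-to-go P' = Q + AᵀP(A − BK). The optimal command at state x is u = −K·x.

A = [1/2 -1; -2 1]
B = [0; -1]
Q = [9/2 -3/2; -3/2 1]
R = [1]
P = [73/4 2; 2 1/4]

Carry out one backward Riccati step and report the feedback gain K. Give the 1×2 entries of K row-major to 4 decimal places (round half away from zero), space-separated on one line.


BᵀP = [-2.0000 -0.2500]
S = R + BᵀPB = [1] + [0.2500] = [1.2500]
BᵀPA = [-0.5000 1.7500]
K = S⁻¹·BᵀPA = [-0.4000 1.4000]
A−BK = [0.5000 -1.0000; -2.4000 2.4000]
AᵀP(A−BK) = [1.3625 -3.9250; -3.9250 12.0500]
P' = Q + AᵀP(A−BK) = [5.8625 -5.4250; -5.4250 13.0500]
tr(P') = 18.9125

-0.4000 1.4000


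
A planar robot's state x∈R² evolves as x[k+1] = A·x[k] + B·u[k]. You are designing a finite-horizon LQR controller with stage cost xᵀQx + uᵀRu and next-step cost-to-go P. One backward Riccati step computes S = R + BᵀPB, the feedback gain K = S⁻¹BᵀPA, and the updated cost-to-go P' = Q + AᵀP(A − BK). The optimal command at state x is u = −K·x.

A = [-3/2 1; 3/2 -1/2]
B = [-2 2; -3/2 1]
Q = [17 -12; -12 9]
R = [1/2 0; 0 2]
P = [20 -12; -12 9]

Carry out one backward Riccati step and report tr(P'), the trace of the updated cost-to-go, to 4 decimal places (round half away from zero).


BᵀP = [-22.0000 10.5000; 28.0000 -15.0000]
S = R + BᵀPB = [1/2 0; 0 2] + [28.2500 -33.5000; -33.5000 41.0000] = [28.7500 -33.5000; -33.5000 43.0000]
BᵀPA = [48.7500 -27.2500; -64.5000 35.5000]
K = S⁻¹·BᵀPA = [-0.5658 0.1535; -1.9408 0.9452]
A−BK = [1.2500 -0.5833; 2.5921 -1.2149]
AᵀP(A−BK) = [21.6513 -10.2697; -10.2697 4.8794]
P' = Q + AᵀP(A−BK) = [38.6513 -22.2697; -22.2697 13.8794]
tr(P') = 52.5307

52.5307


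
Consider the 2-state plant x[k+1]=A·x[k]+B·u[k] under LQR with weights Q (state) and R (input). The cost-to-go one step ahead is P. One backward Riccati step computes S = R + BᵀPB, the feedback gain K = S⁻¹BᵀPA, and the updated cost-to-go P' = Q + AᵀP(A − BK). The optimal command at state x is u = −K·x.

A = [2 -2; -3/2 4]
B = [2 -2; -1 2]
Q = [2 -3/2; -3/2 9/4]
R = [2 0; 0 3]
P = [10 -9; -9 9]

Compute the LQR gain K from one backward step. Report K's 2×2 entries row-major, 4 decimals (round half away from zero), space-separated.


BᵀP = [29.0000 -27.0000; -38.0000 36.0000]
S = R + BᵀPB = [2 0; 0 3] + [85.0000 -112.0000; -112.0000 148.0000] = [87.0000 -112.0000; -112.0000 151.0000]
BᵀPA = [98.5000 -166.0000; -130.0000 220.0000]
K = S⁻¹·BᵀPA = [0.5287 -0.7184; -0.4688 0.9241]
A−BK = [0.0051 1.2850; -0.0337 1.4334]
AᵀP(A−BK) = [1.2319 -2.1046; -2.1046 5.4435]
P' = Q + AᵀP(A−BK) = [3.2319 -3.6046; -3.6046 7.6935]
tr(P') = 10.9254

0.5287 -0.7184 -0.4688 0.9241


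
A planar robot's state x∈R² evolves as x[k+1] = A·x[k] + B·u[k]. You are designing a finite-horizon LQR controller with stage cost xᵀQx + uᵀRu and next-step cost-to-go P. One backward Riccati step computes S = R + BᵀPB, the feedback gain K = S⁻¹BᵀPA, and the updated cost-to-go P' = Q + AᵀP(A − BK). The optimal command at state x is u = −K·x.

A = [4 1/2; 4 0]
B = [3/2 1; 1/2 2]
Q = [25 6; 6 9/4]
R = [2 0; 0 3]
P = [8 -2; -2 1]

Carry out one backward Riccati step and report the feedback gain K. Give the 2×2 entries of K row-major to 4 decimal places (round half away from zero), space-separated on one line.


BᵀP = [11.0000 -2.5000; 4.0000 0.0000]
S = R + BᵀPB = [2 0; 0 3] + [15.2500 6.0000; 6.0000 4.0000] = [17.2500 6.0000; 6.0000 7.0000]
BᵀPA = [34.0000 5.5000; 16.0000 2.0000]
K = S⁻¹·BᵀPA = [1.6755 0.3127; 0.8496 0.0177]
A−BK = [0.6372 0.0133; 1.4631 -0.1917]
AᵀP(A−BK) = [9.4395 1.0855; 1.0855 0.2448]
P' = Q + AᵀP(A−BK) = [34.4395 7.0855; 7.0855 2.4948]
tr(P') = 36.9344

1.6755 0.3127 0.8496 0.0177


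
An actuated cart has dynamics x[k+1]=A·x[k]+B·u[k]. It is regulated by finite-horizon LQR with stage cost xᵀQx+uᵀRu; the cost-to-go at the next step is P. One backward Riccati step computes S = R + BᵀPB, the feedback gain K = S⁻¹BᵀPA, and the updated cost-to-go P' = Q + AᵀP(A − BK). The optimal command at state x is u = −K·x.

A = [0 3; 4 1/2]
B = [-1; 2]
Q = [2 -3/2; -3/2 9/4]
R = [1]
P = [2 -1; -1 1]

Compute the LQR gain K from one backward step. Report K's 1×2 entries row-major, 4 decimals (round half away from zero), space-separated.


1.0909 -0.9545

BᵀP = [-4.0000 3.0000]
S = R + BᵀPB = [1] + [10.0000] = [11.0000]
BᵀPA = [12.0000 -10.5000]
K = S⁻¹·BᵀPA = [1.0909 -0.9545]
A−BK = [1.0909 2.0455; 1.8182 2.4091]
AᵀP(A−BK) = [2.9091 1.4545; 1.4545 5.2273]
P' = Q + AᵀP(A−BK) = [4.9091 -0.0455; -0.0455 7.4773]
tr(P') = 12.3864


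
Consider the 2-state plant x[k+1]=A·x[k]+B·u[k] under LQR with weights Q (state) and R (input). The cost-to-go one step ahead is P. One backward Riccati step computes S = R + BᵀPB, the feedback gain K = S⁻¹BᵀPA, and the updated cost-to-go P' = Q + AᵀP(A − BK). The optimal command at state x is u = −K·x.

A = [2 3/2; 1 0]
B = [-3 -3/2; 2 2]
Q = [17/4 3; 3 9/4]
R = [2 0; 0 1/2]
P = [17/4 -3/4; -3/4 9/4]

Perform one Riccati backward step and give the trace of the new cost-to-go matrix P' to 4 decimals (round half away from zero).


BᵀP = [-14.2500 6.7500; -7.8750 5.6250]
S = R + BᵀPB = [2 0; 0 1/2] + [56.2500 34.8750; 34.8750 23.0625] = [58.2500 34.8750; 34.8750 23.5625]
BᵀPA = [-21.7500 -21.3750; -10.1250 -11.8125]
K = S⁻¹·BᵀPA = [-1.0200 -0.5868; 1.0800 0.3672]
A−BK = [0.5600 0.2904; 0.8800 0.4392]
AᵀP(A−BK) = [5.0000 2.5800; 2.5800 1.3572]
P' = Q + AᵀP(A−BK) = [9.2500 5.5800; 5.5800 3.6072]
tr(P') = 12.8572

12.8572
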